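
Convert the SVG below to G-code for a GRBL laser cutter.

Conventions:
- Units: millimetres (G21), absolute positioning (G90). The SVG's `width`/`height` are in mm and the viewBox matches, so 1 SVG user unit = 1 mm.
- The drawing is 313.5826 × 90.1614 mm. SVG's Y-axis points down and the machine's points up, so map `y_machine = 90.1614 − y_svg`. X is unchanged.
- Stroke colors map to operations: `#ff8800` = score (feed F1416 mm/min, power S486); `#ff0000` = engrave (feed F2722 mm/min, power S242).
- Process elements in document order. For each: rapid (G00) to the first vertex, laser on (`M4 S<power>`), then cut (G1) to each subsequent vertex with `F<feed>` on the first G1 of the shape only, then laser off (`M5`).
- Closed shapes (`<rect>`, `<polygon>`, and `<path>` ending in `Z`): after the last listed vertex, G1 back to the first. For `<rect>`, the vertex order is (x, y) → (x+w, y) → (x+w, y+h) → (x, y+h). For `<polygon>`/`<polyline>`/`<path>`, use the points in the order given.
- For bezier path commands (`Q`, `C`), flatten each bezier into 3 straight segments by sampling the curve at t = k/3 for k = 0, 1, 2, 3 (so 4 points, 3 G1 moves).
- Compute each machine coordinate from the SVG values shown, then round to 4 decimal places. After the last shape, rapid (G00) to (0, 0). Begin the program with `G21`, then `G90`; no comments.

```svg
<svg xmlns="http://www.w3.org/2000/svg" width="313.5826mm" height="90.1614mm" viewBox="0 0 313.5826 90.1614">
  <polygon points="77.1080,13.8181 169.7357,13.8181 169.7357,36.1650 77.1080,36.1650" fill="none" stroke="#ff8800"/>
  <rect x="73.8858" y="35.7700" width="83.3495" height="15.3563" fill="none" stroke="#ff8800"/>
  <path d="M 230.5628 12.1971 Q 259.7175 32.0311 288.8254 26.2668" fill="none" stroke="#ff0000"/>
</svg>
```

G21
G90
G00 X77.1080 Y76.3433
M4 S486
G1 X169.7357 Y76.3433 F1416
G1 X169.7357 Y53.9964
G1 X77.1080 Y53.9964
G1 X77.1080 Y76.3433
M5
G00 X73.8858 Y54.3914
M4 S486
G1 X157.2353 Y54.3914 F1416
G1 X157.2353 Y39.0351
G1 X73.8858 Y39.0351
G1 X73.8858 Y54.3914
M5
G00 X230.5628 Y77.9643
M4 S242
G1 X249.9941 Y67.5859 F2722
G1 X269.4149 Y62.8960
G1 X288.8254 Y63.8946
M5
G00 X0.0000 Y0.0000

Since the viewBox matches the mm dimensions, user units are millimetres directly. The only transform is the Y-flip y_m = 90.1614 − y_svg.

Shape 1 is a rectangle drawn with `<polygon>`. Its stroke #ff8800 means score at S486, F1416. After flipping Y the toolpath is (77.1080,76.3433) → (169.7357,76.3433) → (169.7357,53.9964) → (77.1080,53.9964) → (77.1080,76.3433), returning to the start.

Shape 2 is a rectangle drawn with `<rect>`. Its stroke #ff8800 means score at S486, F1416. After flipping Y the toolpath is (73.8858,54.3914) → (157.2353,54.3914) → (157.2353,39.0351) → (73.8858,39.0351) → (73.8858,54.3914), returning to the start.

Shape 3 is a quadratic bezier drawn with `<path>`. Its stroke #ff0000 means engrave at S242, F2722. After flipping Y the toolpath is (230.5628,77.9643) → (249.9941,67.5859) → (269.4149,62.8960) → (288.8254,63.8946).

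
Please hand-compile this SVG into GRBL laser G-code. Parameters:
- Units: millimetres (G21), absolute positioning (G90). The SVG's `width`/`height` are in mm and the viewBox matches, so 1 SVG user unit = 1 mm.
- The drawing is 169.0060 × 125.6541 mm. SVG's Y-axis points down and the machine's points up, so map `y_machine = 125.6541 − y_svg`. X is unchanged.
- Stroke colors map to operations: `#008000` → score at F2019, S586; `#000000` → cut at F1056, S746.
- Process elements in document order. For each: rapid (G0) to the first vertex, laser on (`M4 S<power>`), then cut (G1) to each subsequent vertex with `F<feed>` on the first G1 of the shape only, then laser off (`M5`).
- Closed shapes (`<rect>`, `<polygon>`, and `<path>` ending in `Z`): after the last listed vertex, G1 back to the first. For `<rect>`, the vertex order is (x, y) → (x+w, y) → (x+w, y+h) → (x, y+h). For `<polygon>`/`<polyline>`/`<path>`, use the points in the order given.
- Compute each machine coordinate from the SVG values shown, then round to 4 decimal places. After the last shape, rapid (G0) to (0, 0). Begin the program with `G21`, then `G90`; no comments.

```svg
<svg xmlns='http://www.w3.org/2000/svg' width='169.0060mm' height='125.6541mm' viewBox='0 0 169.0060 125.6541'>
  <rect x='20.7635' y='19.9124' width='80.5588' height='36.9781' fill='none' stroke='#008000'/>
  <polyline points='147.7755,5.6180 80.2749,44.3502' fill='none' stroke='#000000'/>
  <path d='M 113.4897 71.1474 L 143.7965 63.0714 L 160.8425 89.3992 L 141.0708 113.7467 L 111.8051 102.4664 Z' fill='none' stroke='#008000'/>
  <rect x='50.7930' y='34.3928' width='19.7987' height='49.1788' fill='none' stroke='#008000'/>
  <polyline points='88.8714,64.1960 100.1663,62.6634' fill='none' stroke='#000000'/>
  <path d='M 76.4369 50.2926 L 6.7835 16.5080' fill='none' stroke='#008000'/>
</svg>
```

G21
G90
G0 X20.7635 Y105.7417
M4 S586
G1 X101.3223 Y105.7417 F2019
G1 X101.3223 Y68.7636
G1 X20.7635 Y68.7636
G1 X20.7635 Y105.7417
M5
G0 X147.7755 Y120.0361
M4 S746
G1 X80.2749 Y81.3039 F1056
M5
G0 X113.4897 Y54.5067
M4 S586
G1 X143.7965 Y62.5827 F2019
G1 X160.8425 Y36.2549
G1 X141.0708 Y11.9074
G1 X111.8051 Y23.1877
G1 X113.4897 Y54.5067
M5
G0 X50.7930 Y91.2613
M4 S586
G1 X70.5917 Y91.2613 F2019
G1 X70.5917 Y42.0825
G1 X50.7930 Y42.0825
G1 X50.7930 Y91.2613
M5
G0 X88.8714 Y61.4581
M4 S746
G1 X100.1663 Y62.9907 F1056
M5
G0 X76.4369 Y75.3615
M4 S586
G1 X6.7835 Y109.1461 F2019
M5
G0 X0.0000 Y0.0000

Since the viewBox matches the mm dimensions, user units are millimetres directly. The only transform is the Y-flip y_m = 125.6541 − y_svg.

Shape 1 is a rectangle drawn with `<rect>`. Its stroke #008000 means score at S586, F2019. After flipping Y the toolpath is (20.7635,105.7417) → (101.3223,105.7417) → (101.3223,68.7636) → (20.7635,68.7636) → (20.7635,105.7417), returning to the start.

Shape 2 is a line segment drawn with `<polyline>`. Its stroke #000000 means cut at S746, F1056. After flipping Y the toolpath is (147.7755,120.0361) → (80.2749,81.3039).

Shape 3 is a regular polygon drawn with `<path>`. Its stroke #008000 means score at S586, F2019. After flipping Y the toolpath is (113.4897,54.5067) → (143.7965,62.5827) → (160.8425,36.2549) → (141.0708,11.9074) → (111.8051,23.1877) → (113.4897,54.5067), returning to the start.

Shape 4 is a rectangle drawn with `<rect>`. Its stroke #008000 means score at S586, F2019. After flipping Y the toolpath is (50.7930,91.2613) → (70.5917,91.2613) → (70.5917,42.0825) → (50.7930,42.0825) → (50.7930,91.2613), returning to the start.

Shape 5 is a line segment drawn with `<polyline>`. Its stroke #000000 means cut at S746, F1056. After flipping Y the toolpath is (88.8714,61.4581) → (100.1663,62.9907).

Shape 6 is a line segment drawn with `<path>`. Its stroke #008000 means score at S586, F2019. After flipping Y the toolpath is (76.4369,75.3615) → (6.7835,109.1461).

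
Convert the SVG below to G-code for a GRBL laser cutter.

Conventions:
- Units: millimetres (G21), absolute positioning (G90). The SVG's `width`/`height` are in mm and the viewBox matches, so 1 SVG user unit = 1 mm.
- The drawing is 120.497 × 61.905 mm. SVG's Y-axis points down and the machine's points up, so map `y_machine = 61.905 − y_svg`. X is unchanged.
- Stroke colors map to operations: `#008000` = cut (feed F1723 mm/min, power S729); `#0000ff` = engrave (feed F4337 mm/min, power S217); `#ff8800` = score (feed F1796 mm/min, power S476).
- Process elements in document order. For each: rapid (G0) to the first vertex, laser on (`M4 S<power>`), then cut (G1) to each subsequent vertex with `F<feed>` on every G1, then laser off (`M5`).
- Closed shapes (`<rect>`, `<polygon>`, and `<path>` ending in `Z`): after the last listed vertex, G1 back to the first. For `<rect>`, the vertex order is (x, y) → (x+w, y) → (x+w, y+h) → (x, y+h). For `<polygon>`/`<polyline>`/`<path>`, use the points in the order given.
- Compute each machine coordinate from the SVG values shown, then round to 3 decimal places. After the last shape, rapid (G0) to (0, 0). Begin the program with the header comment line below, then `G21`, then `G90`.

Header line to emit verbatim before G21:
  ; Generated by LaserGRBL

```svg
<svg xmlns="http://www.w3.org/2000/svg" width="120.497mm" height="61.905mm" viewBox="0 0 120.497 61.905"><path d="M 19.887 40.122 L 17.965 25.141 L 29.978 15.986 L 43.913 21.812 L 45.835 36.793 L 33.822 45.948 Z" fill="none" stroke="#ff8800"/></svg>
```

Since the viewBox matches the mm dimensions, user units are millimetres directly. The only transform is the Y-flip y_m = 61.905 − y_svg.

Shape 1 is a regular polygon drawn with `<path>`. Its stroke #ff8800 means score at S476, F1796. After flipping Y the toolpath is (19.887,21.783) → (17.965,36.764) → (29.978,45.919) → (43.913,40.093) → (45.835,25.112) → (33.822,15.957) → (19.887,21.783), returning to the start.

; Generated by LaserGRBL
G21
G90
G0 X19.887 Y21.783
M4 S476
G1 X17.965 Y36.764 F1796
G1 X29.978 Y45.919 F1796
G1 X43.913 Y40.093 F1796
G1 X45.835 Y25.112 F1796
G1 X33.822 Y15.957 F1796
G1 X19.887 Y21.783 F1796
M5
G0 X0.000 Y0.000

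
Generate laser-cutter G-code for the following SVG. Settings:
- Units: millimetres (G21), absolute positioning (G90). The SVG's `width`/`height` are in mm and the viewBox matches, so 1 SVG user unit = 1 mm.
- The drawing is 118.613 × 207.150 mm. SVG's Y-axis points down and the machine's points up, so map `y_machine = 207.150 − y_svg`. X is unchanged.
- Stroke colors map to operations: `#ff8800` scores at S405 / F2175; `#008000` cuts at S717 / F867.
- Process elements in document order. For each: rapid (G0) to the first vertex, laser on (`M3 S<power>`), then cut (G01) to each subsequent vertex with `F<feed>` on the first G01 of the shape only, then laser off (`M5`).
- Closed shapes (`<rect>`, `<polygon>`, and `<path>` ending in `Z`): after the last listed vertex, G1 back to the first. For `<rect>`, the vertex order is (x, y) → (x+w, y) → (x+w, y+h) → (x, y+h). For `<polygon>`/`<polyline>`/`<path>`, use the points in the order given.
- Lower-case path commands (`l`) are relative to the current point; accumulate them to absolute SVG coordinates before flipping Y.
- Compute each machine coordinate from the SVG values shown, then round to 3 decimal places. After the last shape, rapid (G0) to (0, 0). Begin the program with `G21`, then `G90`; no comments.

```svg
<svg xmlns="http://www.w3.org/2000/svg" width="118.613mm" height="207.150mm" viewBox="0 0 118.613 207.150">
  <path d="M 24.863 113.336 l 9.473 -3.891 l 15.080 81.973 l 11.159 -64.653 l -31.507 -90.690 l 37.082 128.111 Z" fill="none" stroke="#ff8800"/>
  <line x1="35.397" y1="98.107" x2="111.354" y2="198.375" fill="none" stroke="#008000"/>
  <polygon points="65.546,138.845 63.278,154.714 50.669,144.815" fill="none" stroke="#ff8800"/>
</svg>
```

1 u = 1 mm; y_m = 207.150 − y.

[1] `<path>` closed polygon, #ff8800→score S405 F2175: (24.863,93.814) → (34.336,97.705) → (49.416,15.732) → (60.575,80.385) → (29.068,171.075) → (66.150,42.964) → (24.863,93.814) (closed)

[2] `<line>` line segment, #008000→cut S717 F867: (35.397,109.043) → (111.354,8.775)

[3] `<polygon>` regular polygon, #ff8800→score S405 F2175: (65.546,68.305) → (63.278,52.436) → (50.669,62.335) → (65.546,68.305) (closed)

G21
G90
G0 X24.863 Y93.814
M3 S405
G01 X34.336 Y97.705 F2175
G01 X49.416 Y15.732
G01 X60.575 Y80.385
G01 X29.068 Y171.075
G01 X66.150 Y42.964
G01 X24.863 Y93.814
M5
G0 X35.397 Y109.043
M3 S717
G01 X111.354 Y8.775 F867
M5
G0 X65.546 Y68.305
M3 S405
G01 X63.278 Y52.436 F2175
G01 X50.669 Y62.335
G01 X65.546 Y68.305
M5
G0 X0.000 Y0.000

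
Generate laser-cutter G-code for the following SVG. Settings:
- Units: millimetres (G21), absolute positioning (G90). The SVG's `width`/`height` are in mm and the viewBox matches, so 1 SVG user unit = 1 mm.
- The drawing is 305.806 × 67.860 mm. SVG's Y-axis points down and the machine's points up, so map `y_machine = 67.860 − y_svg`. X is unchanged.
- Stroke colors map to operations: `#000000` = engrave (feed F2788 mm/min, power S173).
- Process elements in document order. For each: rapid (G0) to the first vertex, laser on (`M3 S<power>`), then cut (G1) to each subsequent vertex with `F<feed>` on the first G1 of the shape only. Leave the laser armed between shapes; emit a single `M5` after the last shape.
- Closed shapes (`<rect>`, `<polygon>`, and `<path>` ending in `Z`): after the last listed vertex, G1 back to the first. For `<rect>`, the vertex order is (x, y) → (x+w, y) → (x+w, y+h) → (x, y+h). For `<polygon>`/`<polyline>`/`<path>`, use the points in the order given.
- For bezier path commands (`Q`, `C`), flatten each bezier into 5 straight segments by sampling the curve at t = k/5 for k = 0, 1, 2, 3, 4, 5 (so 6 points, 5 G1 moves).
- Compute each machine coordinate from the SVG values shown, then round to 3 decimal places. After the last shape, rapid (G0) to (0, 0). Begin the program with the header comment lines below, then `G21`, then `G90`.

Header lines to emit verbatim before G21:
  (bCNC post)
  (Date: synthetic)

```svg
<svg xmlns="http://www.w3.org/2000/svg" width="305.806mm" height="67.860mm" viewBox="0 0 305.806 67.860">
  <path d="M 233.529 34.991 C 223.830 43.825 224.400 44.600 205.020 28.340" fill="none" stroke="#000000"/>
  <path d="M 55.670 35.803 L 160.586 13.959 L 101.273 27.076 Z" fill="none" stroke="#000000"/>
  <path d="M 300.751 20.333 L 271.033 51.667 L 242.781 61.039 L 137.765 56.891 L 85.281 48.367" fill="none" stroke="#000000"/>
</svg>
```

1 u = 1 mm; y_m = 67.860 − y.

[1] `<path>` cubic bezier, #000000→engrave S173 F2788: (233.529,32.869) → (228.700,28.607) → (224.885,26.711) → (220.634,27.610) → (214.496,31.736) → (205.020,39.520)

[2] `<path>` closed polygon, #000000→engrave S173 F2788: (55.670,32.057) → (160.586,53.901) → (101.273,40.784) → (55.670,32.057) (closed)

[3] `<path>` open polyline, #000000→engrave S173 F2788: (300.751,47.527) → (271.033,16.193) → (242.781,6.821) → (137.765,10.969) → (85.281,19.493)

(bCNC post)
(Date: synthetic)
G21
G90
G0 X233.529 Y32.869
M3 S173
G1 X228.700 Y28.607 F2788
G1 X224.885 Y26.711
G1 X220.634 Y27.610
G1 X214.496 Y31.736
G1 X205.020 Y39.520
G0 X55.670 Y32.057
M3 S173
G1 X160.586 Y53.901 F2788
G1 X101.273 Y40.784
G1 X55.670 Y32.057
G0 X300.751 Y47.527
M3 S173
G1 X271.033 Y16.193 F2788
G1 X242.781 Y6.821
G1 X137.765 Y10.969
G1 X85.281 Y19.493
M5
G0 X0.000 Y0.000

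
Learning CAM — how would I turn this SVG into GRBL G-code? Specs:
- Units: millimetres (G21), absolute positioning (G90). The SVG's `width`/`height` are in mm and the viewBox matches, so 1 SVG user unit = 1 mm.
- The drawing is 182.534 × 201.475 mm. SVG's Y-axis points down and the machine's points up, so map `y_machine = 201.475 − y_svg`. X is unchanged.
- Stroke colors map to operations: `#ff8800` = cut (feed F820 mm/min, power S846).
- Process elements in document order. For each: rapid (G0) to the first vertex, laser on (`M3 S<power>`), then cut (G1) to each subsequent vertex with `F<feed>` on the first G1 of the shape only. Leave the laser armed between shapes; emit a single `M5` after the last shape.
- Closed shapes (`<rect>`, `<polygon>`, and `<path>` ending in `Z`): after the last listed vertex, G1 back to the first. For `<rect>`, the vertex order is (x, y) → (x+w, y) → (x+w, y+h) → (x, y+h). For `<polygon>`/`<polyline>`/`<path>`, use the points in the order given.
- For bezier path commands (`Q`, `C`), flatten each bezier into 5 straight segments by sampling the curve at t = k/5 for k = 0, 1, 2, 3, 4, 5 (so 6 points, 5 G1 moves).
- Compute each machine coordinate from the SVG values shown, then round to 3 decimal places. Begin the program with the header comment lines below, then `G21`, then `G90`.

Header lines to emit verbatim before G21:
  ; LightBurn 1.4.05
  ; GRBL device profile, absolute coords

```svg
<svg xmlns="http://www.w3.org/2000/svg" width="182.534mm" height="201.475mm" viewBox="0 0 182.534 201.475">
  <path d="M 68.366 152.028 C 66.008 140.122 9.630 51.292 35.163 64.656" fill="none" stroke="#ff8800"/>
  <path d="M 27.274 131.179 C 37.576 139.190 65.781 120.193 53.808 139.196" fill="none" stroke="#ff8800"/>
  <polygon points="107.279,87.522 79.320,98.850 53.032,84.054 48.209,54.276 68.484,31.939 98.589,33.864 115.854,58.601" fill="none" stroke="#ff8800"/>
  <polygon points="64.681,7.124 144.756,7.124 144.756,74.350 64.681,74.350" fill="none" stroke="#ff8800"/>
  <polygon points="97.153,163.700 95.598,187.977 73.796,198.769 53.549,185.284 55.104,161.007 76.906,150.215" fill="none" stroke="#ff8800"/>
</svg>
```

; LightBurn 1.4.05
; GRBL device profile, absolute coords
G21
G90
G0 X68.366 Y49.447
M3 S846
G1 X61.556 Y64.389 F820
G1 X48.306 Y89.194
G1 X35.141 Y115.266
G1 X28.585 Y134.007
G1 X35.163 Y136.819
G0 X27.274 Y70.296
M3 S846
G1 X35.139 Y68.210 F820
G1 X44.513 Y69.486
G1 X52.607 Y71.003
G1 X56.635 Y69.641
G1 X53.808 Y62.279
G0 X107.279 Y113.953
M3 S846
G1 X79.320 Y102.625 F820
G1 X53.032 Y117.421
G1 X48.209 Y147.199
G1 X68.484 Y169.536
G1 X98.589 Y167.611
G1 X115.854 Y142.874
G1 X107.279 Y113.953
G0 X64.681 Y194.351
M3 S846
G1 X144.756 Y194.351 F820
G1 X144.756 Y127.125
G1 X64.681 Y127.125
G1 X64.681 Y194.351
G0 X97.153 Y37.775
M3 S846
G1 X95.598 Y13.498 F820
G1 X73.796 Y2.706
G1 X53.549 Y16.191
G1 X55.104 Y40.468
G1 X76.906 Y51.260
G1 X97.153 Y37.775
M5

viewBox `0 0 182.534 201.475` with mm width/height → 1 unit = 1 mm. Flip: y_m = 201.475 − y_svg.

**Shape 1** — `<path>` cubic bezier, stroke `#ff8800` → cut (S846, F820). Control points (SVG): P0=(68.366,152.028), P1=(66.008,140.122), P2=(9.630,51.292), P3=(35.163,64.656); sampled at t=k/5. Machine vertices: (68.366,49.447) → (61.556,64.389) → (48.306,89.194) → (35.141,115.266) → (28.585,134.007) → (35.163,136.819). Open path.

**Shape 2** — `<path>` cubic bezier, stroke `#ff8800` → cut (S846, F820). Control points (SVG): P0=(27.274,131.179), P1=(37.576,139.190), P2=(65.781,120.193), P3=(53.808,139.196); sampled at t=k/5. Machine vertices: (27.274,70.296) → (35.139,68.210) → (44.513,69.486) → (52.607,71.003) → (56.635,69.641) → (53.808,62.279). Open path.

**Shape 3** — `<polygon>` regular polygon, stroke `#ff8800` → cut (S846, F820). Machine vertices: (107.279,113.953) → (79.320,102.625) → (53.032,117.421) → (48.209,147.199) → (68.484,169.536) → (98.589,167.611) → (115.854,142.874) → (107.279,113.953). Closed: final G1 returns to the first vertex.

**Shape 4** — `<polygon>` rectangle, stroke `#ff8800` → cut (S846, F820). Machine vertices: (64.681,194.351) → (144.756,194.351) → (144.756,127.125) → (64.681,127.125) → (64.681,194.351). Closed: final G1 returns to the first vertex.

**Shape 5** — `<polygon>` regular polygon, stroke `#ff8800` → cut (S846, F820). Machine vertices: (97.153,37.775) → (95.598,13.498) → (73.796,2.706) → (53.549,16.191) → (55.104,40.468) → (76.906,51.260) → (97.153,37.775). Closed: final G1 returns to the first vertex.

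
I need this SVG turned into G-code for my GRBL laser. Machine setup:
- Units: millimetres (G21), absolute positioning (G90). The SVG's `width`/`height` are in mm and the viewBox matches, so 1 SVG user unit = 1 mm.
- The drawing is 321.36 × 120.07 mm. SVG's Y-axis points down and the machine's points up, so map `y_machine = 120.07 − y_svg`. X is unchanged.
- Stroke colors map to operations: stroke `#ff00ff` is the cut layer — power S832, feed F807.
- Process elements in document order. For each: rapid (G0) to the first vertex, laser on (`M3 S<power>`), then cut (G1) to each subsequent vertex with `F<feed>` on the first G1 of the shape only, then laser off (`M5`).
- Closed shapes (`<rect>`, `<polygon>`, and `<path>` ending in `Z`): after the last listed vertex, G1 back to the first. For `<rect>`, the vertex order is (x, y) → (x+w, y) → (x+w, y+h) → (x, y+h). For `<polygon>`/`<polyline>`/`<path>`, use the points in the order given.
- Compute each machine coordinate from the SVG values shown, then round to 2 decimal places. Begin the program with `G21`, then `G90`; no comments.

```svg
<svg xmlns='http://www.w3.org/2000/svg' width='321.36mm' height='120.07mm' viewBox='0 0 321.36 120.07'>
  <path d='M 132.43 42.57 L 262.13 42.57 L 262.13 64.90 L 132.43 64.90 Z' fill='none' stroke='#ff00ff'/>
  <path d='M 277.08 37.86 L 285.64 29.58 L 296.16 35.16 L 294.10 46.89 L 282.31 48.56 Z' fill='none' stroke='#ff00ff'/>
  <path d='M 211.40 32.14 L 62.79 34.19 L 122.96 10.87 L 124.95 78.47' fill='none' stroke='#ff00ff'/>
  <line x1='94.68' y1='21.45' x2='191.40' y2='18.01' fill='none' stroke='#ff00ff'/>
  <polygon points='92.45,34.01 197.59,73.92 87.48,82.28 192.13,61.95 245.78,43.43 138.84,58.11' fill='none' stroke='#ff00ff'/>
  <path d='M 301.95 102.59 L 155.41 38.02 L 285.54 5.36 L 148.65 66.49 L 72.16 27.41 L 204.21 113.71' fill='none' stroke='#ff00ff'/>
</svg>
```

Since the viewBox matches the mm dimensions, user units are millimetres directly. The only transform is the Y-flip y_m = 120.07 − y_svg.

Shape 1 is a rectangle drawn with `<path>`. Its stroke #ff00ff means cut at S832, F807. After flipping Y the toolpath is (132.43,77.50) → (262.13,77.50) → (262.13,55.17) → (132.43,55.17) → (132.43,77.50), returning to the start.

Shape 2 is a regular polygon drawn with `<path>`. Its stroke #ff00ff means cut at S832, F807. After flipping Y the toolpath is (277.08,82.21) → (285.64,90.49) → (296.16,84.91) → (294.10,73.18) → (282.31,71.51) → (277.08,82.21), returning to the start.

Shape 3 is a open polyline drawn with `<path>`. Its stroke #ff00ff means cut at S832, F807. After flipping Y the toolpath is (211.40,87.93) → (62.79,85.88) → (122.96,109.20) → (124.95,41.60).

Shape 4 is a line segment drawn with `<line>`. Its stroke #ff00ff means cut at S832, F807. After flipping Y the toolpath is (94.68,98.62) → (191.40,102.06).

Shape 5 is a closed polygon drawn with `<polygon>`. Its stroke #ff00ff means cut at S832, F807. After flipping Y the toolpath is (92.45,86.06) → (197.59,46.15) → (87.48,37.79) → (192.13,58.12) → (245.78,76.64) → (138.84,61.96) → (92.45,86.06), returning to the start.

Shape 6 is a open polyline drawn with `<path>`. Its stroke #ff00ff means cut at S832, F807. After flipping Y the toolpath is (301.95,17.48) → (155.41,82.05) → (285.54,114.71) → (148.65,53.58) → (72.16,92.66) → (204.21,6.36).

G21
G90
G0 X132.43 Y77.50
M3 S832
G1 X262.13 Y77.50 F807
G1 X262.13 Y55.17
G1 X132.43 Y55.17
G1 X132.43 Y77.50
M5
G0 X277.08 Y82.21
M3 S832
G1 X285.64 Y90.49 F807
G1 X296.16 Y84.91
G1 X294.10 Y73.18
G1 X282.31 Y71.51
G1 X277.08 Y82.21
M5
G0 X211.40 Y87.93
M3 S832
G1 X62.79 Y85.88 F807
G1 X122.96 Y109.20
G1 X124.95 Y41.60
M5
G0 X94.68 Y98.62
M3 S832
G1 X191.40 Y102.06 F807
M5
G0 X92.45 Y86.06
M3 S832
G1 X197.59 Y46.15 F807
G1 X87.48 Y37.79
G1 X192.13 Y58.12
G1 X245.78 Y76.64
G1 X138.84 Y61.96
G1 X92.45 Y86.06
M5
G0 X301.95 Y17.48
M3 S832
G1 X155.41 Y82.05 F807
G1 X285.54 Y114.71
G1 X148.65 Y53.58
G1 X72.16 Y92.66
G1 X204.21 Y6.36
M5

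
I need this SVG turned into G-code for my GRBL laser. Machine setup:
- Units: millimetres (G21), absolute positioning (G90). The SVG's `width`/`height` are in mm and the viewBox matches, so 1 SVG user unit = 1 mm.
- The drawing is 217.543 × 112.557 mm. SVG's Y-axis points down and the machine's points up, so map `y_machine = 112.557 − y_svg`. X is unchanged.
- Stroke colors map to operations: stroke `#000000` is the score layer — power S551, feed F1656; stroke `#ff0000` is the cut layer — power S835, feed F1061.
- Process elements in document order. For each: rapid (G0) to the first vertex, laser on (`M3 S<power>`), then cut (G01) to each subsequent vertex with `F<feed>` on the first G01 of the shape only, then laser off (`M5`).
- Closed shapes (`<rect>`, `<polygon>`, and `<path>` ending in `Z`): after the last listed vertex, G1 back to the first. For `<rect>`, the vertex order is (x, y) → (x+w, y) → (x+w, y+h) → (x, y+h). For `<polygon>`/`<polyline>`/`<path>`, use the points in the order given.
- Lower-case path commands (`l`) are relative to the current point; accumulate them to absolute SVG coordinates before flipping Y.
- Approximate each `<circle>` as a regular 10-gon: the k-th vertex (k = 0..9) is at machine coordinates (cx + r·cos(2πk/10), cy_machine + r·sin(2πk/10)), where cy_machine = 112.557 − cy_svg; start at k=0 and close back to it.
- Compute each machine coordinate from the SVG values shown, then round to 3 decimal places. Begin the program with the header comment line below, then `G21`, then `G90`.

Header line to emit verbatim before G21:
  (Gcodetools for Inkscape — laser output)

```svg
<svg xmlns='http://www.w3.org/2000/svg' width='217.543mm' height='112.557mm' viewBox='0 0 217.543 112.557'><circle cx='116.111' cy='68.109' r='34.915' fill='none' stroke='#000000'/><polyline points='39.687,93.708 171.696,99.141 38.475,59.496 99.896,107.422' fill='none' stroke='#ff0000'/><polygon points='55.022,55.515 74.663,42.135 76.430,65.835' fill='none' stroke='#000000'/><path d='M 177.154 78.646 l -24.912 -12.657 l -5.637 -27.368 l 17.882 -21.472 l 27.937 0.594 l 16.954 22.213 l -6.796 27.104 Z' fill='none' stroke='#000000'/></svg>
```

(Gcodetools for Inkscape — laser output)
G21
G90
G0 X151.026 Y44.448
M3 S551
G01 X144.358 Y64.971 F1656
G01 X126.900 Y77.654
G01 X105.322 Y77.654
G01 X87.864 Y64.971
G01 X81.196 Y44.448
G01 X87.864 Y23.925
G01 X105.322 Y11.242
G01 X126.900 Y11.242
G01 X144.358 Y23.925
G01 X151.026 Y44.448
M5
G0 X39.687 Y18.849
M3 S835
G01 X171.696 Y13.416 F1061
G01 X38.475 Y53.061
G01 X99.896 Y5.135
M5
G0 X55.022 Y57.042
M3 S551
G01 X74.663 Y70.422 F1656
G01 X76.430 Y46.722
G01 X55.022 Y57.042
M5
G0 X177.154 Y33.911
M3 S551
G01 X152.242 Y46.568 F1656
G01 X146.605 Y73.936
G01 X164.487 Y95.408
G01 X192.424 Y94.814
G01 X209.378 Y72.601
G01 X202.582 Y45.497
G01 X177.154 Y33.911
M5

1 u = 1 mm; y_m = 112.557 − y.

[1] `<circle>` circle, #000000→score S551 F1656: (151.026,44.448) → (144.358,64.971) → (126.900,77.654) → (105.322,77.654) → (87.864,64.971) → (81.196,44.448) → (87.864,23.925) → (105.322,11.242) → (126.900,11.242) → (144.358,23.925) → (151.026,44.448) (closed)

[2] `<polyline>` open polyline, #ff0000→cut S835 F1061: (39.687,18.849) → (171.696,13.416) → (38.475,53.061) → (99.896,5.135)

[3] `<polygon>` regular polygon, #000000→score S551 F1656: (55.022,57.042) → (74.663,70.422) → (76.430,46.722) → (55.022,57.042) (closed)

[4] `<path>` regular polygon, #000000→score S551 F1656: (177.154,33.911) → (152.242,46.568) → (146.605,73.936) → (164.487,95.408) → (192.424,94.814) → (209.378,72.601) → (202.582,45.497) → (177.154,33.911) (closed)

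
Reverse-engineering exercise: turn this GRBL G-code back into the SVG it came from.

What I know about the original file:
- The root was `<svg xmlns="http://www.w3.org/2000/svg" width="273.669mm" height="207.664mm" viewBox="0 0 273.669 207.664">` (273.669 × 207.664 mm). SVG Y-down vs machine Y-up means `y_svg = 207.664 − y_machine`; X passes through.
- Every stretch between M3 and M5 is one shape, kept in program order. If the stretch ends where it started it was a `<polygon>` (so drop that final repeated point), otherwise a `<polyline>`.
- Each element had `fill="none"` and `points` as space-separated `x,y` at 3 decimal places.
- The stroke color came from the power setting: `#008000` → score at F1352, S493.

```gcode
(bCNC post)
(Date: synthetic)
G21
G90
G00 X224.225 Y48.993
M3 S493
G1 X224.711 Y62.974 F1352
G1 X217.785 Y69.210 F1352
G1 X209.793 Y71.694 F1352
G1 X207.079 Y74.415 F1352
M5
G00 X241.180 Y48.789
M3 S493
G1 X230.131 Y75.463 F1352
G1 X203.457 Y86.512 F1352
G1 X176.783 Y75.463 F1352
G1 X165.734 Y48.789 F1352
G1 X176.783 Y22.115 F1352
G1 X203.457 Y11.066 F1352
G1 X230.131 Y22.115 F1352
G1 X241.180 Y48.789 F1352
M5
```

Machine Y-up, SVG Y-down with viewBox height 207.664, so y_svg = 207.664 − y_machine; X carries over. Every run uses S493, so all elements get stroke `#008000` (score).

Run 1: The run is open, so emit a `<polyline>` with points (Y-flipped): 224.225,158.671 224.711,144.690 217.785,138.454 209.793,135.970 207.079,133.249.

Run 2: The run returns to its start, so emit a `<polygon>` with points (Y-flipped): 241.180,158.875 230.131,132.201 203.457,121.152 176.783,132.201 165.734,158.875 176.783,185.549 203.457,196.598 230.131,185.549.

<svg xmlns="http://www.w3.org/2000/svg" width="273.669mm" height="207.664mm" viewBox="0 0 273.669 207.664">
  <polyline points="224.225,158.671 224.711,144.690 217.785,138.454 209.793,135.970 207.079,133.249" fill="none" stroke="#008000"/>
  <polygon points="241.180,158.875 230.131,132.201 203.457,121.152 176.783,132.201 165.734,158.875 176.783,185.549 203.457,196.598 230.131,185.549" fill="none" stroke="#008000"/>
</svg>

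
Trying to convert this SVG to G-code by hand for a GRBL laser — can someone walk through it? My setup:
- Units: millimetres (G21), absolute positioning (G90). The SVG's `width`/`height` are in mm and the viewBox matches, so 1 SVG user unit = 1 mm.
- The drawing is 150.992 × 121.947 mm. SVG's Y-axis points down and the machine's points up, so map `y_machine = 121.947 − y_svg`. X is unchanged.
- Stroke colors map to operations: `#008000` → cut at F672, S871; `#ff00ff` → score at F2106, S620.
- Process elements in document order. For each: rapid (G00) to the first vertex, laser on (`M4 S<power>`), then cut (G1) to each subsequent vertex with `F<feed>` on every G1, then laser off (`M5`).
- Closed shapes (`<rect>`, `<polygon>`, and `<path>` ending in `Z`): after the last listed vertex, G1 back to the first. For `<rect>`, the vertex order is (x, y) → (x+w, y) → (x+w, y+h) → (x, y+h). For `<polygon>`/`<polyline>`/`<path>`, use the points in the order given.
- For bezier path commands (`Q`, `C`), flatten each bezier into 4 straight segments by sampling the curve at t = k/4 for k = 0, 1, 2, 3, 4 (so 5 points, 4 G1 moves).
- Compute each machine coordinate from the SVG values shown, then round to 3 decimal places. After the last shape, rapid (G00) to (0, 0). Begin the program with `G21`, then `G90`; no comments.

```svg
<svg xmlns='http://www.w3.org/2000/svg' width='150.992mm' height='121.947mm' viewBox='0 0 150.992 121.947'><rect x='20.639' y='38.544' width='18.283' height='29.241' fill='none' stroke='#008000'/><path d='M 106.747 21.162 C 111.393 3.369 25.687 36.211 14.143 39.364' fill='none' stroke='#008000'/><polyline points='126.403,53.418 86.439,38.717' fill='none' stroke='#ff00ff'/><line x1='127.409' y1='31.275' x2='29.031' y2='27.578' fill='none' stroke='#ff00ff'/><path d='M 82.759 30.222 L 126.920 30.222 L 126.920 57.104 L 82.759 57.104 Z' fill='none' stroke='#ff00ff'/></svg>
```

G21
G90
G00 X20.639 Y83.403
M4 S871
G1 X38.922 Y83.403 F672
G1 X38.922 Y54.162 F672
G1 X20.639 Y54.162 F672
G1 X20.639 Y83.403 F672
M5
G00 X106.747 Y100.785
M4 S871
G1 X95.861 Y105.891 F672
G1 X66.516 Y99.539 F672
G1 X34.136 Y89.259 F672
G1 X14.143 Y82.583 F672
M5
G00 X126.403 Y68.529
M4 S620
G1 X86.439 Y83.230 F2106
M5
G00 X127.409 Y90.672
M4 S620
G1 X29.031 Y94.369 F2106
M5
G00 X82.759 Y91.725
M4 S620
G1 X126.920 Y91.725 F2106
G1 X126.920 Y64.843 F2106
G1 X82.759 Y64.843 F2106
G1 X82.759 Y91.725 F2106
M5
G00 X0.000 Y0.000

1 u = 1 mm; y_m = 121.947 − y.

[1] `<rect>` rectangle, #008000→cut S871 F672: (20.639,83.403) → (38.922,83.403) → (38.922,54.162) → (20.639,54.162) → (20.639,83.403) (closed)

[2] `<path>` cubic bezier, #008000→cut S871 F672: (106.747,100.785) → (95.861,105.891) → (66.516,99.539) → (34.136,89.259) → (14.143,82.583)

[3] `<polyline>` line segment, #ff00ff→score S620 F2106: (126.403,68.529) → (86.439,83.230)

[4] `<line>` line segment, #ff00ff→score S620 F2106: (127.409,90.672) → (29.031,94.369)

[5] `<path>` rectangle, #ff00ff→score S620 F2106: (82.759,91.725) → (126.920,91.725) → (126.920,64.843) → (82.759,64.843) → (82.759,91.725) (closed)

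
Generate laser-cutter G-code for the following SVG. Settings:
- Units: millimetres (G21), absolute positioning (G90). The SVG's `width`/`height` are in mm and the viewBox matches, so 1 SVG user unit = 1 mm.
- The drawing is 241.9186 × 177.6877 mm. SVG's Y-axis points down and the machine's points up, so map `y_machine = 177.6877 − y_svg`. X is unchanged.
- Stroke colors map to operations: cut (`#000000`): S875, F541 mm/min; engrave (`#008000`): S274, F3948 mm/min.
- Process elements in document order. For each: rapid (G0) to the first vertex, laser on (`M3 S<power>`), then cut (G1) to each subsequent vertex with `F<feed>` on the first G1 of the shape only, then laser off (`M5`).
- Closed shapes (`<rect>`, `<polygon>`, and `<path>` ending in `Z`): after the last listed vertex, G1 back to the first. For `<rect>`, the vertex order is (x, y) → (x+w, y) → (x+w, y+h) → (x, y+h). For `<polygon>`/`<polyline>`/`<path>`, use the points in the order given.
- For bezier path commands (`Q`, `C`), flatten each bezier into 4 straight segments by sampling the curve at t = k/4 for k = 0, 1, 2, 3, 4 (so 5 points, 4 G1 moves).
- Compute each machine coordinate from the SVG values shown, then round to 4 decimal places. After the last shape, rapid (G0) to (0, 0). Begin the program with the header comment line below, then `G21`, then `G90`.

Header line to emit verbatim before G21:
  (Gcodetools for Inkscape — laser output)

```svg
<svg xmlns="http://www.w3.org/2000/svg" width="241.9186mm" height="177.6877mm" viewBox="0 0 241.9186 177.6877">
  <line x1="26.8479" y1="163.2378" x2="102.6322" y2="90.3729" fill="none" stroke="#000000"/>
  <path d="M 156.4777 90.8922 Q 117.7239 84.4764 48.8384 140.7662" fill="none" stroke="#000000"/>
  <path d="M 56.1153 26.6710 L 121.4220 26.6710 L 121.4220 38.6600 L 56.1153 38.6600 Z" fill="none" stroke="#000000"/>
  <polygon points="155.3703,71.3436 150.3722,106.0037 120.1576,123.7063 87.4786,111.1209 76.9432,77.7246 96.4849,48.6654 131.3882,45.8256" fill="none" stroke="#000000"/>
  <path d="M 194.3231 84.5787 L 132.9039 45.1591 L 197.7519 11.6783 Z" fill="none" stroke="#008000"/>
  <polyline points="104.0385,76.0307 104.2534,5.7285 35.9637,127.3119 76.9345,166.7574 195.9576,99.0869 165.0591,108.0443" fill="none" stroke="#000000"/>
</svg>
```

1 u = 1 mm; y_m = 177.6877 − y.

[1] `<line>` line segment, #000000→cut S875 F541: (26.8479,14.4499) → (102.6322,87.3148)

[2] `<path>` quadratic bezier, #000000→cut S875 F541: (156.4777,86.7955) → (135.2176,86.0843) → (110.1910,77.5349) → (81.3979,61.1473) → (48.8384,36.9215)

[3] `<path>` rectangle, #000000→cut S875 F541: (56.1153,151.0167) → (121.4220,151.0167) → (121.4220,139.0277) → (56.1153,139.0277) → (56.1153,151.0167) (closed)

[4] `<polygon>` regular polygon, #000000→cut S875 F541: (155.3703,106.3441) → (150.3722,71.6840) → (120.1576,53.9814) → (87.4786,66.5668) → (76.9432,99.9631) → (96.4849,129.0223) → (131.3882,131.8621) → (155.3703,106.3441) (closed)

[5] `<path>` regular polygon, #008000→engrave S274 F3948: (194.3231,93.1090) → (132.9039,132.5286) → (197.7519,166.0094) → (194.3231,93.1090) (closed)

[6] `<polyline>` open polyline, #000000→cut S875 F541: (104.0385,101.6570) → (104.2534,171.9592) → (35.9637,50.3758) → (76.9345,10.9303) → (195.9576,78.6008) → (165.0591,69.6434)

(Gcodetools for Inkscape — laser output)
G21
G90
G0 X26.8479 Y14.4499
M3 S875
G1 X102.6322 Y87.3148 F541
M5
G0 X156.4777 Y86.7955
M3 S875
G1 X135.2176 Y86.0843 F541
G1 X110.1910 Y77.5349
G1 X81.3979 Y61.1473
G1 X48.8384 Y36.9215
M5
G0 X56.1153 Y151.0167
M3 S875
G1 X121.4220 Y151.0167 F541
G1 X121.4220 Y139.0277
G1 X56.1153 Y139.0277
G1 X56.1153 Y151.0167
M5
G0 X155.3703 Y106.3441
M3 S875
G1 X150.3722 Y71.6840 F541
G1 X120.1576 Y53.9814
G1 X87.4786 Y66.5668
G1 X76.9432 Y99.9631
G1 X96.4849 Y129.0223
G1 X131.3882 Y131.8621
G1 X155.3703 Y106.3441
M5
G0 X194.3231 Y93.1090
M3 S274
G1 X132.9039 Y132.5286 F3948
G1 X197.7519 Y166.0094
G1 X194.3231 Y93.1090
M5
G0 X104.0385 Y101.6570
M3 S875
G1 X104.2534 Y171.9592 F541
G1 X35.9637 Y50.3758
G1 X76.9345 Y10.9303
G1 X195.9576 Y78.6008
G1 X165.0591 Y69.6434
M5
G0 X0.0000 Y0.0000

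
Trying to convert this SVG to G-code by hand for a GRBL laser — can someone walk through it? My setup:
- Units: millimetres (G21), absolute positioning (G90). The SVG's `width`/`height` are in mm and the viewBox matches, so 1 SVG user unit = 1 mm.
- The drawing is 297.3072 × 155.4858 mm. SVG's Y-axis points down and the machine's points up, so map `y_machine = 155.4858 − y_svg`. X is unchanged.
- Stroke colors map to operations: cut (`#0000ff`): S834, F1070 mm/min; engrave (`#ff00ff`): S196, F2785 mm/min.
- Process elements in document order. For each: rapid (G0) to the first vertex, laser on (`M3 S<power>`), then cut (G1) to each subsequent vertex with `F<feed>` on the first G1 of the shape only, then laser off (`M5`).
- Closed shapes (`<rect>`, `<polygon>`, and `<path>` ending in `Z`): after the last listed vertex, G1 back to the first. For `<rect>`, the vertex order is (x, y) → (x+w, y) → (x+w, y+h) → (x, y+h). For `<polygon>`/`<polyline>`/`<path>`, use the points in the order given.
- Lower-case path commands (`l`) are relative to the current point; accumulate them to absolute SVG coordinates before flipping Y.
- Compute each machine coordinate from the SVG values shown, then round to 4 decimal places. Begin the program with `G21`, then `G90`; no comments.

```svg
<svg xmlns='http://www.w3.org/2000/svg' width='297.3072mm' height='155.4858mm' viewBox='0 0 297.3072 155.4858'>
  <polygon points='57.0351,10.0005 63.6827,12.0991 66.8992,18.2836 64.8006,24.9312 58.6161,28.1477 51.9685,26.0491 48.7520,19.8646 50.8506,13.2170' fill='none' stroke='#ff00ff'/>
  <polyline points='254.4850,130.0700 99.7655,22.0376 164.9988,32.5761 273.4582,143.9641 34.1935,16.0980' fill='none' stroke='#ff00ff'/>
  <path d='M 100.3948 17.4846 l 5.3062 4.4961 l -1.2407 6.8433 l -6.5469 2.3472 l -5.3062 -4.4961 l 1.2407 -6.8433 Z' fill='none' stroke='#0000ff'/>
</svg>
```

1 u = 1 mm; y_m = 155.4858 − y.

[1] `<polygon>` regular polygon, #ff00ff→engrave S196 F2785: (57.0351,145.4853) → (63.6827,143.3867) → (66.8992,137.2022) → (64.8006,130.5546) → (58.6161,127.3381) → (51.9685,129.4367) → (48.7520,135.6212) → (50.8506,142.2688) → (57.0351,145.4853) (closed)

[2] `<polyline>` open polyline, #ff00ff→engrave S196 F2785: (254.4850,25.4158) → (99.7655,133.4482) → (164.9988,122.9097) → (273.4582,11.5217) → (34.1935,139.3878)

[3] `<path>` regular polygon, #0000ff→cut S834 F1070: (100.3948,138.0012) → (105.7010,133.5051) → (104.4603,126.6618) → (97.9134,124.3146) → (92.6072,128.8107) → (93.8479,135.6540) → (100.3948,138.0012) (closed)

G21
G90
G0 X57.0351 Y145.4853
M3 S196
G1 X63.6827 Y143.3867 F2785
G1 X66.8992 Y137.2022
G1 X64.8006 Y130.5546
G1 X58.6161 Y127.3381
G1 X51.9685 Y129.4367
G1 X48.7520 Y135.6212
G1 X50.8506 Y142.2688
G1 X57.0351 Y145.4853
M5
G0 X254.4850 Y25.4158
M3 S196
G1 X99.7655 Y133.4482 F2785
G1 X164.9988 Y122.9097
G1 X273.4582 Y11.5217
G1 X34.1935 Y139.3878
M5
G0 X100.3948 Y138.0012
M3 S834
G1 X105.7010 Y133.5051 F1070
G1 X104.4603 Y126.6618
G1 X97.9134 Y124.3146
G1 X92.6072 Y128.8107
G1 X93.8479 Y135.6540
G1 X100.3948 Y138.0012
M5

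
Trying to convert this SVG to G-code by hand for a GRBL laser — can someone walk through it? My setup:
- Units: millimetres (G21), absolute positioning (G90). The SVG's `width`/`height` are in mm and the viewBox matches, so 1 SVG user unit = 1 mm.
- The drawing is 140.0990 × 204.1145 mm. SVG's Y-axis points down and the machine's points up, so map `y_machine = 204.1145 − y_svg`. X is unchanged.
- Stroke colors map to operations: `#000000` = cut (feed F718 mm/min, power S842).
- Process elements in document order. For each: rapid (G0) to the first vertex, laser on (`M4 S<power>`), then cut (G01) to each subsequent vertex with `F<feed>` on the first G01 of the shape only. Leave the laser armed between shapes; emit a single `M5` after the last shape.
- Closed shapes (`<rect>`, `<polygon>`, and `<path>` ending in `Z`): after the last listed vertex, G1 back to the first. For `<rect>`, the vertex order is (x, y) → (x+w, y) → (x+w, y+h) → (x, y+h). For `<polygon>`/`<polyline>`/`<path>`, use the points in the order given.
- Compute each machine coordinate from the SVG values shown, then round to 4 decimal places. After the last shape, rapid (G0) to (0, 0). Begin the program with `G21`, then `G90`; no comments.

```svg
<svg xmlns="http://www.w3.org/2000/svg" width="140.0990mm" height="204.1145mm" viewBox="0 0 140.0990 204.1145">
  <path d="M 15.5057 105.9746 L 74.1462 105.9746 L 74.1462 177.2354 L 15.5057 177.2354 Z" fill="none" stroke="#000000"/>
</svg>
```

G21
G90
G0 X15.5057 Y98.1399
M4 S842
G01 X74.1462 Y98.1399 F718
G01 X74.1462 Y26.8791
G01 X15.5057 Y26.8791
G01 X15.5057 Y98.1399
M5
G0 X0.0000 Y0.0000

viewBox `0 0 140.0990 204.1145` with mm width/height → 1 unit = 1 mm. Flip: y_m = 204.1145 − y_svg.

**Shape 1** — `<path>` rectangle, stroke `#000000` → cut (S842, F718). Machine vertices: (15.5057,98.1399) → (74.1462,98.1399) → (74.1462,26.8791) → (15.5057,26.8791) → (15.5057,98.1399). Closed: final G1 returns to the first vertex.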